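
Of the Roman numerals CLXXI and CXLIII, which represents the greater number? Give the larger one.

CLXXI = 171
CXLIII = 143
171 is larger

CLXXI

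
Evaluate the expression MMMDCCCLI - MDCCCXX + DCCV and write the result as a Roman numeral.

MMMDCCCLI = 3851, MDCCCXX = 1820, DCCV = 705
3851 - 1820 = 2031
2031 + 705 = 2736

MMDCCXXXVI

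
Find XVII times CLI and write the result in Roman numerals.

XVII = 17
CLI = 151
17 × 151 = 2567

MMDLXVII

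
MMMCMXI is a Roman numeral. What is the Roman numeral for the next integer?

MMMCMXI = 3911, so the next integer is 3911 + 1 = 3912

MMMCMXII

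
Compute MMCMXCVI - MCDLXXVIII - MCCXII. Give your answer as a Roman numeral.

MMCMXCVI = 2996, MCDLXXVIII = 1478, MCCXII = 1212
2996 - 1478 = 1518
1518 - 1212 = 306

CCCVI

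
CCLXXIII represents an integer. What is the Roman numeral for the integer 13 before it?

CCLXXIII = 273
273 - 13 = 260

CCLX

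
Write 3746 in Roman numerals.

Convert 3746 to Roman numerals:
  3746 contains 3×1000 (MMM)
  746 contains 1×500 (D)
  246 contains 2×100 (CC)
  46 contains 1×40 (XL)
  6 contains 1×5 (V)
  1 contains 1×1 (I)

MMMDCCXLVI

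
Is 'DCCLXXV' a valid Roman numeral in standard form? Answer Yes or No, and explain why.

'DCCLXXV': Check the rules: uses only the symbols I, V, X, L, C, D, M; no symbol is repeated more than three times in a row; V, L and D each appear at most once; no smaller symbol precedes a larger one (values never increase from left to right). Value: D (500) + C (100) + C (100) + L (50) + X (10) + X (10) + V (5) = 775. So it is a valid standard Roman numeral.

Yes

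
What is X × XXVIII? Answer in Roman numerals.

X = 10
XXVIII = 28
10 × 28 = 280

CCLXXX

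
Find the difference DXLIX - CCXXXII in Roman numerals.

DXLIX = 549
CCXXXII = 232
549 - 232 = 317

CCCXVII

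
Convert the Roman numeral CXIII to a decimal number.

CXIII: C=100, X=10, I=1, I=1, I=1
100 + 10 + 1 + 1 + 1 = 113

113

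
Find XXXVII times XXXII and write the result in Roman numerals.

XXXVII = 37
XXXII = 32
37 × 32 = 1184

MCLXXXIV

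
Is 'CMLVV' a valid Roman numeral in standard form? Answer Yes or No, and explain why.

'CMLVV': V should not appear more than once

No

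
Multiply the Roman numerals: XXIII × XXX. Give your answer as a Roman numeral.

XXIII = 23
XXX = 30
23 × 30 = 690

DCXC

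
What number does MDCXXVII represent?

MDCXXVII: M=1000, D=500, C=100, X=10, X=10, V=5, I=1, I=1
1000 + 500 + 100 + 10 + 10 + 5 + 1 + 1 = 1627

1627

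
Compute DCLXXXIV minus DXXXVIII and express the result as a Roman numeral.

DCLXXXIV = 684
DXXXVIII = 538
684 - 538 = 146

CXLVI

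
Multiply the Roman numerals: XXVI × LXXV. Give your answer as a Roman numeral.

XXVI = 26
LXXV = 75
26 × 75 = 1950

MCML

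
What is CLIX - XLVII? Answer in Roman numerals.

CLIX = 159
XLVII = 47
159 - 47 = 112

CXII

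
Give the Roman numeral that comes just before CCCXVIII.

CCCXVIII = 318, so the previous integer is 318 - 1 = 317

CCCXVII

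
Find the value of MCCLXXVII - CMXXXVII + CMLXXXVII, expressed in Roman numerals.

MCCLXXVII = 1277, CMXXXVII = 937, CMLXXXVII = 987
1277 - 937 = 340
340 + 987 = 1327

MCCCXXVII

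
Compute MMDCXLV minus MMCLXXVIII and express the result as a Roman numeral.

MMDCXLV = 2645
MMCLXXVIII = 2178
2645 - 2178 = 467

CDLXVII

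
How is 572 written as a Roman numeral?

Convert 572 to Roman numerals:
  572 contains 1×500 (D)
  72 contains 1×50 (L)
  22 contains 2×10 (XX)
  2 contains 2×1 (II)

DLXXII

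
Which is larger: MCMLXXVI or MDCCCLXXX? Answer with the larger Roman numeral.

MCMLXXVI = 1976
MDCCCLXXX = 1880
1976 is larger

MCMLXXVI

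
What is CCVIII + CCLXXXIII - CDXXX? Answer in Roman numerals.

CCVIII = 208, CCLXXXIII = 283, CDXXX = 430
208 + 283 = 491
491 - 430 = 61

LXI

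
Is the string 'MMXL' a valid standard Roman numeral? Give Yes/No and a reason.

'MMXL': Check the rules: uses only the symbols I, V, X, L, C, D, M; no symbol is repeated more than three times in a row; V, L and D each appear at most once; the only place a smaller symbol precedes a larger one is the allowed subtractive pair XL, the symbol right after such a pair (if any) is smaller than the pair's first symbol, and otherwise the values never increase from left to right. Value: M (1000) + M (1000) + XL (40) = 2040. So it is a valid standard Roman numeral.

Yes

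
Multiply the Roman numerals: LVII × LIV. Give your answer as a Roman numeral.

LVII = 57
LIV = 54
57 × 54 = 3078

MMMLXXVIII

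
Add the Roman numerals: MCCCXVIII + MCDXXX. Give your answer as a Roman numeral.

MCCCXVIII = 1318
MCDXXX = 1430
1318 + 1430 = 2748

MMDCCXLVIII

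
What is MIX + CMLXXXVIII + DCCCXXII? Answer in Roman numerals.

MIX = 1009, CMLXXXVIII = 988, DCCCXXII = 822
1009 + 988 = 1997
1997 + 822 = 2819

MMDCCCXIX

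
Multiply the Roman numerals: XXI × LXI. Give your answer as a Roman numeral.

XXI = 21
LXI = 61
21 × 61 = 1281

MCCLXXXI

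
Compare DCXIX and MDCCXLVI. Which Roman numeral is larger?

DCXIX = 619
MDCCXLVI = 1746
1746 is larger

MDCCXLVI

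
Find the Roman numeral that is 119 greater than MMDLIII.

MMDLIII = 2553
2553 + 119 = 2672

MMDCLXXII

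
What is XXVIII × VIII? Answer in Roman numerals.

XXVIII = 28
VIII = 8
28 × 8 = 224

CCXXIV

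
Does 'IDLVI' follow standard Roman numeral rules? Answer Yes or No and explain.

'IDLVI': Invalid subtractive combination: ID

No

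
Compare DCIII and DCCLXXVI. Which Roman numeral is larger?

DCIII = 603
DCCLXXVI = 776
776 is larger

DCCLXXVI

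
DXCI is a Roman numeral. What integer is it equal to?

DXCI: D=500, XC=90, I=1
500 + 90 + 1 = 591

591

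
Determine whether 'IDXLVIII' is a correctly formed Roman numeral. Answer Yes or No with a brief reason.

'IDXLVIII': Invalid subtractive combination: ID

No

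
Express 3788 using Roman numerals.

Convert 3788 to Roman numerals:
  3788 contains 3×1000 (MMM)
  788 contains 1×500 (D)
  288 contains 2×100 (CC)
  88 contains 1×50 (L)
  38 contains 3×10 (XXX)
  8 contains 1×5 (V)
  3 contains 3×1 (III)

MMMDCCLXXXVIII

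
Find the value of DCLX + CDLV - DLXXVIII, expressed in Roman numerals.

DCLX = 660, CDLV = 455, DLXXVIII = 578
660 + 455 = 1115
1115 - 578 = 537

DXXXVII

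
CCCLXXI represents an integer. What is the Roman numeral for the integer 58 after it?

CCCLXXI = 371
371 + 58 = 429

CDXXIX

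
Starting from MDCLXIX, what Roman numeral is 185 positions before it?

MDCLXIX = 1669
1669 - 185 = 1484

MCDLXXXIV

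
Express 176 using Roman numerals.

Convert 176 to Roman numerals:
  176 contains 1×100 (C)
  76 contains 1×50 (L)
  26 contains 2×10 (XX)
  6 contains 1×5 (V)
  1 contains 1×1 (I)

CLXXVI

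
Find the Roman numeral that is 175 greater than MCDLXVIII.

MCDLXVIII = 1468
1468 + 175 = 1643

MDCXLIII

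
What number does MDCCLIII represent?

MDCCLIII: M=1000, D=500, C=100, C=100, L=50, I=1, I=1, I=1
1000 + 500 + 100 + 100 + 50 + 1 + 1 + 1 = 1753

1753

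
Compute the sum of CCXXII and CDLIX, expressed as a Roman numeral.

CCXXII = 222
CDLIX = 459
222 + 459 = 681

DCLXXXI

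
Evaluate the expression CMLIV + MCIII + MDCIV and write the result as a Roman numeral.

CMLIV = 954, MCIII = 1103, MDCIV = 1604
954 + 1103 = 2057
2057 + 1604 = 3661

MMMDCLXI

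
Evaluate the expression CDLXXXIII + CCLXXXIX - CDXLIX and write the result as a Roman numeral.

CDLXXXIII = 483, CCLXXXIX = 289, CDXLIX = 449
483 + 289 = 772
772 - 449 = 323

CCCXXIII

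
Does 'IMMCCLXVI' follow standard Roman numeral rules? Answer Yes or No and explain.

'IMMCCLXVI': Invalid subtractive combination: IM

No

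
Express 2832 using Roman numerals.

Convert 2832 to Roman numerals:
  2832 contains 2×1000 (MM)
  832 contains 1×500 (D)
  332 contains 3×100 (CCC)
  32 contains 3×10 (XXX)
  2 contains 2×1 (II)

MMDCCCXXXII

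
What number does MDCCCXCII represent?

MDCCCXCII: M=1000, D=500, C=100, C=100, C=100, XC=90, I=1, I=1
1000 + 500 + 100 + 100 + 100 + 90 + 1 + 1 = 1892

1892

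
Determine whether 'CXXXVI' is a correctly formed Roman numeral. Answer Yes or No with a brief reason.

'CXXXVI': Check the rules: uses only the symbols I, V, X, L, C, D, M; no symbol is repeated more than three times in a row; V, L and D each appear at most once; no smaller symbol precedes a larger one (values never increase from left to right). Value: C (100) + X (10) + X (10) + X (10) + V (5) + I (1) = 136. So it is a valid standard Roman numeral.

Yes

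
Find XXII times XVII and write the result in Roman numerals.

XXII = 22
XVII = 17
22 × 17 = 374

CCCLXXIV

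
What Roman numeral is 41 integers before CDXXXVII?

CDXXXVII = 437
437 - 41 = 396

CCCXCVI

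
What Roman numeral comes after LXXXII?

LXXXII = 82; next is 83

LXXXIII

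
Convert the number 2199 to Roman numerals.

Convert 2199 to Roman numerals:
  2199 contains 2×1000 (MM)
  199 contains 1×100 (C)
  99 contains 1×90 (XC)
  9 contains 1×9 (IX)

MMCXCIX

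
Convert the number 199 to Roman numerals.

Convert 199 to Roman numerals:
  199 contains 1×100 (C)
  99 contains 1×90 (XC)
  9 contains 1×9 (IX)

CXCIX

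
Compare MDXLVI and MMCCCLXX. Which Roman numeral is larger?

MDXLVI = 1546
MMCCCLXX = 2370
2370 is larger

MMCCCLXX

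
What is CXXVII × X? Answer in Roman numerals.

CXXVII = 127
X = 10
127 × 10 = 1270

MCCLXX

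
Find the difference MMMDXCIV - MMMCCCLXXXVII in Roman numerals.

MMMDXCIV = 3594
MMMCCCLXXXVII = 3387
3594 - 3387 = 207

CCVII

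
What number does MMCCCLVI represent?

MMCCCLVI: M=1000, M=1000, C=100, C=100, C=100, L=50, V=5, I=1
1000 + 1000 + 100 + 100 + 100 + 50 + 5 + 1 = 2356

2356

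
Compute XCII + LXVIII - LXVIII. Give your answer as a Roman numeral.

XCII = 92, LXVIII = 68, LXVIII = 68
92 + 68 = 160
160 - 68 = 92

XCII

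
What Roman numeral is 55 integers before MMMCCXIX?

MMMCCXIX = 3219
3219 - 55 = 3164

MMMCLXIV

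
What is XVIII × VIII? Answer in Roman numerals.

XVIII = 18
VIII = 8
18 × 8 = 144

CXLIV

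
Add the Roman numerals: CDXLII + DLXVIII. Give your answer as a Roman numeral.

CDXLII = 442
DLXVIII = 568
442 + 568 = 1010

MX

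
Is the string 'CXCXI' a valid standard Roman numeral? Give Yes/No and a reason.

'CXCXI': X cannot come right after the subtractive pair XC: once X is subtracted in XC, the next symbol must be smaller than X

No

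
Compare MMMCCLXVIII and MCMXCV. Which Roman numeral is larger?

MMMCCLXVIII = 3268
MCMXCV = 1995
3268 is larger

MMMCCLXVIII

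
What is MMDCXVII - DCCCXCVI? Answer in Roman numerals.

MMDCXVII = 2617
DCCCXCVI = 896
2617 - 896 = 1721

MDCCXXI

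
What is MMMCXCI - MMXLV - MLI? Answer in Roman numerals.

MMMCXCI = 3191, MMXLV = 2045, MLI = 1051
3191 - 2045 = 1146
1146 - 1051 = 95

XCV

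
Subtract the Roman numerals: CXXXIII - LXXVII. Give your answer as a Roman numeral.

CXXXIII = 133
LXXVII = 77
133 - 77 = 56

LVI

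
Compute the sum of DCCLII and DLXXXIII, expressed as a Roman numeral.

DCCLII = 752
DLXXXIII = 583
752 + 583 = 1335

MCCCXXXV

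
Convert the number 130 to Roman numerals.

Convert 130 to Roman numerals:
  130 contains 1×100 (C)
  30 contains 3×10 (XXX)

CXXX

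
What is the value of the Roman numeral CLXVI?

CLXVI: C=100, L=50, X=10, V=5, I=1
100 + 50 + 10 + 5 + 1 = 166

166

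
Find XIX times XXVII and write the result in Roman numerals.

XIX = 19
XXVII = 27
19 × 27 = 513

DXIII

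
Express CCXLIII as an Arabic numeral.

CCXLIII: C=100, C=100, XL=40, I=1, I=1, I=1
100 + 100 + 40 + 1 + 1 + 1 = 243

243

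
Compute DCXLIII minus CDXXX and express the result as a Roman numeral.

DCXLIII = 643
CDXXX = 430
643 - 430 = 213

CCXIII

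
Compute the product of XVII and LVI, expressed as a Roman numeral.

XVII = 17
LVI = 56
17 × 56 = 952

CMLII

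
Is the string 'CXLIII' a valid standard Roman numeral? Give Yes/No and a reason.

'CXLIII': Check the rules: uses only the symbols I, V, X, L, C, D, M; no symbol is repeated more than three times in a row; V, L and D each appear at most once; the only place a smaller symbol precedes a larger one is the allowed subtractive pair XL, the symbol right after such a pair (if any) is smaller than the pair's first symbol, and otherwise the values never increase from left to right. Value: C (100) + XL (40) + I (1) + I (1) + I (1) = 143. So it is a valid standard Roman numeral.

Yes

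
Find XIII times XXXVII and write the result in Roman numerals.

XIII = 13
XXXVII = 37
13 × 37 = 481

CDLXXXI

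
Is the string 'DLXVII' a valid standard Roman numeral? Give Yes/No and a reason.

'DLXVII': Check the rules: uses only the symbols I, V, X, L, C, D, M; no symbol is repeated more than three times in a row; V, L and D each appear at most once; no smaller symbol precedes a larger one (values never increase from left to right). Value: D (500) + L (50) + X (10) + V (5) + I (1) + I (1) = 567. So it is a valid standard Roman numeral.

Yes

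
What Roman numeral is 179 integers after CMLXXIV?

CMLXXIV = 974
974 + 179 = 1153

MCLIII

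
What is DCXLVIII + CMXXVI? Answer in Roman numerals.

DCXLVIII = 648
CMXXVI = 926
648 + 926 = 1574

MDLXXIV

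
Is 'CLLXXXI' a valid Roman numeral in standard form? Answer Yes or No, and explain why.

'CLLXXXI': L should not appear more than once

No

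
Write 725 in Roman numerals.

Convert 725 to Roman numerals:
  725 contains 1×500 (D)
  225 contains 2×100 (CC)
  25 contains 2×10 (XX)
  5 contains 1×5 (V)

DCCXXV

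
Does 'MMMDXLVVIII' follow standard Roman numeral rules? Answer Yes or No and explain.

'MMMDXLVVIII': V should not appear more than once

No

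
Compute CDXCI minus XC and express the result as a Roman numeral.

CDXCI = 491
XC = 90
491 - 90 = 401

CDI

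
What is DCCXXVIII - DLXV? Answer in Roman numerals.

DCCXXVIII = 728
DLXV = 565
728 - 565 = 163

CLXIII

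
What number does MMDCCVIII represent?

MMDCCVIII: M=1000, M=1000, D=500, C=100, C=100, V=5, I=1, I=1, I=1
1000 + 1000 + 500 + 100 + 100 + 5 + 1 + 1 + 1 = 2708

2708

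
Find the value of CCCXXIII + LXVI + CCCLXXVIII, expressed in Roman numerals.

CCCXXIII = 323, LXVI = 66, CCCLXXVIII = 378
323 + 66 = 389
389 + 378 = 767

DCCLXVII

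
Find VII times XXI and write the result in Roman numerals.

VII = 7
XXI = 21
7 × 21 = 147

CXLVII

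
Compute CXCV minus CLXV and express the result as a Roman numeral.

CXCV = 195
CLXV = 165
195 - 165 = 30

XXX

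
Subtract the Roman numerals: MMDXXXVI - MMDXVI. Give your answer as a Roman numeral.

MMDXXXVI = 2536
MMDXVI = 2516
2536 - 2516 = 20

XX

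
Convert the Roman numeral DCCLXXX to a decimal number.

DCCLXXX: D=500, C=100, C=100, L=50, X=10, X=10, X=10
500 + 100 + 100 + 50 + 10 + 10 + 10 = 780

780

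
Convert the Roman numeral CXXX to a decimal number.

CXXX: C=100, X=10, X=10, X=10
100 + 10 + 10 + 10 = 130

130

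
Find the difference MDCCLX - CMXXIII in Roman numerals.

MDCCLX = 1760
CMXXIII = 923
1760 - 923 = 837

DCCCXXXVII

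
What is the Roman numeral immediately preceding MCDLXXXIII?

MCDLXXXIII = 1483, so the previous integer is 1483 - 1 = 1482

MCDLXXXII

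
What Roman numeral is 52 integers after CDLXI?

CDLXI = 461
461 + 52 = 513

DXIII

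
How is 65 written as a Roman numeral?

Convert 65 to Roman numerals:
  65 contains 1×50 (L)
  15 contains 1×10 (X)
  5 contains 1×5 (V)

LXV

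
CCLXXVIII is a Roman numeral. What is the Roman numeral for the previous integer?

CCLXXVIII = 278, so the previous integer is 278 - 1 = 277

CCLXXVII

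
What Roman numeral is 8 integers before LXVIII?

LXVIII = 68
68 - 8 = 60

LX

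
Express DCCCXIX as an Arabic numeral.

DCCCXIX: D=500, C=100, C=100, C=100, X=10, IX=9
500 + 100 + 100 + 100 + 10 + 9 = 819

819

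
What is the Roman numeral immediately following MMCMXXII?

MMCMXXII = 2922; next is 2923

MMCMXXIII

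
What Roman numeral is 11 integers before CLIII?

CLIII = 153
153 - 11 = 142

CXLII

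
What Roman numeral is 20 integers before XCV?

XCV = 95
95 - 20 = 75

LXXV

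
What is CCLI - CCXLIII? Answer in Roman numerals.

CCLI = 251
CCXLIII = 243
251 - 243 = 8

VIII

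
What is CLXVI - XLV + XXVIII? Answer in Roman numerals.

CLXVI = 166, XLV = 45, XXVIII = 28
166 - 45 = 121
121 + 28 = 149

CXLIX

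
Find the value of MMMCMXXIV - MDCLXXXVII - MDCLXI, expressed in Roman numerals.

MMMCMXXIV = 3924, MDCLXXXVII = 1687, MDCLXI = 1661
3924 - 1687 = 2237
2237 - 1661 = 576

DLXXVI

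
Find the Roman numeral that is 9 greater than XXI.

XXI = 21
21 + 9 = 30

XXX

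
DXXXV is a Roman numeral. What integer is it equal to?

DXXXV: D=500, X=10, X=10, X=10, V=5
500 + 10 + 10 + 10 + 5 = 535

535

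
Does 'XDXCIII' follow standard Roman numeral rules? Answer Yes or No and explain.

'XDXCIII': Invalid subtractive combination: XD

No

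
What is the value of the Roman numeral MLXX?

MLXX: M=1000, L=50, X=10, X=10
1000 + 50 + 10 + 10 = 1070

1070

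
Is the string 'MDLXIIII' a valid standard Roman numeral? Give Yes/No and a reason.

'MDLXIIII': More than 3 consecutive I's

No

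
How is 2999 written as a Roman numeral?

Convert 2999 to Roman numerals:
  2999 contains 2×1000 (MM)
  999 contains 1×900 (CM)
  99 contains 1×90 (XC)
  9 contains 1×9 (IX)

MMCMXCIX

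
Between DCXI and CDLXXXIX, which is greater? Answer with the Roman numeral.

DCXI = 611
CDLXXXIX = 489
611 is larger

DCXI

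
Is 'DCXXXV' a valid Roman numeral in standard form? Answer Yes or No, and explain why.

'DCXXXV': Check the rules: uses only the symbols I, V, X, L, C, D, M; no symbol is repeated more than three times in a row; V, L and D each appear at most once; no smaller symbol precedes a larger one (values never increase from left to right). Value: D (500) + C (100) + X (10) + X (10) + X (10) + V (5) = 635. So it is a valid standard Roman numeral.

Yes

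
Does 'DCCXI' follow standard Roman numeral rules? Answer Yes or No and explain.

'DCCXI': Check the rules: uses only the symbols I, V, X, L, C, D, M; no symbol is repeated more than three times in a row; V, L and D each appear at most once; no smaller symbol precedes a larger one (values never increase from left to right). Value: D (500) + C (100) + C (100) + X (10) + I (1) = 711. So it is a valid standard Roman numeral.

Yes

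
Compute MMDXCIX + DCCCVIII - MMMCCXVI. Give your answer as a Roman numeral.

MMDXCIX = 2599, DCCCVIII = 808, MMMCCXVI = 3216
2599 + 808 = 3407
3407 - 3216 = 191

CXCI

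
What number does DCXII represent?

DCXII: D=500, C=100, X=10, I=1, I=1
500 + 100 + 10 + 1 + 1 = 612

612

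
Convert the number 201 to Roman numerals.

Convert 201 to Roman numerals:
  201 contains 2×100 (CC)
  1 contains 1×1 (I)

CCI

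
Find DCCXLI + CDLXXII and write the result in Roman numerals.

DCCXLI = 741
CDLXXII = 472
741 + 472 = 1213

MCCXIII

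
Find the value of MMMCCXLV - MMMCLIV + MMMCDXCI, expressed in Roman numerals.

MMMCCXLV = 3245, MMMCLIV = 3154, MMMCDXCI = 3491
3245 - 3154 = 91
91 + 3491 = 3582

MMMDLXXXII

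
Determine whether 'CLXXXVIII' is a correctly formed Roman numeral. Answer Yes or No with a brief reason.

'CLXXXVIII': Check the rules: uses only the symbols I, V, X, L, C, D, M; no symbol is repeated more than three times in a row; V, L and D each appear at most once; no smaller symbol precedes a larger one (values never increase from left to right). Value: C (100) + L (50) + X (10) + X (10) + X (10) + V (5) + I (1) + I (1) + I (1) = 188. So it is a valid standard Roman numeral.

Yes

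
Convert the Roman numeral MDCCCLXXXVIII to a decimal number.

MDCCCLXXXVIII: M=1000, D=500, C=100, C=100, C=100, L=50, X=10, X=10, X=10, V=5, I=1, I=1, I=1
1000 + 500 + 100 + 100 + 100 + 50 + 10 + 10 + 10 + 5 + 1 + 1 + 1 = 1888

1888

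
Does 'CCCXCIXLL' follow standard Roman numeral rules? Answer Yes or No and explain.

'CCCXCIXLL': L should not appear more than once

No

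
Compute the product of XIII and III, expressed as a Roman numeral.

XIII = 13
III = 3
13 × 3 = 39

XXXIX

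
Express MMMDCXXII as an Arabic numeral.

MMMDCXXII: M=1000, M=1000, M=1000, D=500, C=100, X=10, X=10, I=1, I=1
1000 + 1000 + 1000 + 500 + 100 + 10 + 10 + 1 + 1 = 3622

3622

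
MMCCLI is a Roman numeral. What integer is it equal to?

MMCCLI: M=1000, M=1000, C=100, C=100, L=50, I=1
1000 + 1000 + 100 + 100 + 50 + 1 = 2251

2251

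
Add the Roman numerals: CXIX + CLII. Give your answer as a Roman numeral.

CXIX = 119
CLII = 152
119 + 152 = 271

CCLXXI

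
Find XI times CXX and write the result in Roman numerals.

XI = 11
CXX = 120
11 × 120 = 1320

MCCCXX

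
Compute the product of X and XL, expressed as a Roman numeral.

X = 10
XL = 40
10 × 40 = 400

CD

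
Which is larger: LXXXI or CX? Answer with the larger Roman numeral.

LXXXI = 81
CX = 110
110 is larger

CX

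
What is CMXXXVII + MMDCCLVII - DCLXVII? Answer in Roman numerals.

CMXXXVII = 937, MMDCCLVII = 2757, DCLXVII = 667
937 + 2757 = 3694
3694 - 667 = 3027

MMMXXVII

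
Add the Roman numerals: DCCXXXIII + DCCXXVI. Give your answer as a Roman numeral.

DCCXXXIII = 733
DCCXXVI = 726
733 + 726 = 1459

MCDLIX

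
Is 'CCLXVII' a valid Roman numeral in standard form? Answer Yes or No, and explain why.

'CCLXVII': Check the rules: uses only the symbols I, V, X, L, C, D, M; no symbol is repeated more than three times in a row; V, L and D each appear at most once; no smaller symbol precedes a larger one (values never increase from left to right). Value: C (100) + C (100) + L (50) + X (10) + V (5) + I (1) + I (1) = 267. So it is a valid standard Roman numeral.

Yes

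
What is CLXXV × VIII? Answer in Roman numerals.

CLXXV = 175
VIII = 8
175 × 8 = 1400

MCD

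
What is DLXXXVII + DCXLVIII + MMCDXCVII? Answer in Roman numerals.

DLXXXVII = 587, DCXLVIII = 648, MMCDXCVII = 2497
587 + 648 = 1235
1235 + 2497 = 3732

MMMDCCXXXII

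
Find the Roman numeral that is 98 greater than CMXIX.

CMXIX = 919
919 + 98 = 1017

MXVII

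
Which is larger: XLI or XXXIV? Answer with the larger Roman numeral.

XLI = 41
XXXIV = 34
41 is larger

XLI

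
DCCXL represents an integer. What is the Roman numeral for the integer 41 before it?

DCCXL = 740
740 - 41 = 699

DCXCIX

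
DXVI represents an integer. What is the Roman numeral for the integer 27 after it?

DXVI = 516
516 + 27 = 543

DXLIII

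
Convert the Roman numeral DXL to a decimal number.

DXL: D=500, XL=40
500 + 40 = 540

540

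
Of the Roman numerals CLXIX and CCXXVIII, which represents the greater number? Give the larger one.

CLXIX = 169
CCXXVIII = 228
228 is larger

CCXXVIII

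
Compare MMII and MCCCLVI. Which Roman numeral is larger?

MMII = 2002
MCCCLVI = 1356
2002 is larger

MMII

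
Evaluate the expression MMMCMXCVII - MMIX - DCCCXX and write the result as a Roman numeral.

MMMCMXCVII = 3997, MMIX = 2009, DCCCXX = 820
3997 - 2009 = 1988
1988 - 820 = 1168

MCLXVIII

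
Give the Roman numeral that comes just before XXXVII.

XXXVII = 37; previous is 36

XXXVI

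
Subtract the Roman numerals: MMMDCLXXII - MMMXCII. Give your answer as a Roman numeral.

MMMDCLXXII = 3672
MMMXCII = 3092
3672 - 3092 = 580

DLXXX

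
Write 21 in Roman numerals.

Convert 21 to Roman numerals:
  21 contains 2×10 (XX)
  1 contains 1×1 (I)

XXI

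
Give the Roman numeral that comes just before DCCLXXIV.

DCCLXXIV = 774; previous is 773

DCCLXXIII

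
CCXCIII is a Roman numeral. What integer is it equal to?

CCXCIII: C=100, C=100, XC=90, I=1, I=1, I=1
100 + 100 + 90 + 1 + 1 + 1 = 293

293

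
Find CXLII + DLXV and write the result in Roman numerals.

CXLII = 142
DLXV = 565
142 + 565 = 707

DCCVII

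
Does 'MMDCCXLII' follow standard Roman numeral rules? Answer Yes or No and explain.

'MMDCCXLII': Check the rules: uses only the symbols I, V, X, L, C, D, M; no symbol is repeated more than three times in a row; V, L and D each appear at most once; the only place a smaller symbol precedes a larger one is the allowed subtractive pair XL, the symbol right after such a pair (if any) is smaller than the pair's first symbol, and otherwise the values never increase from left to right. Value: M (1000) + M (1000) + D (500) + C (100) + C (100) + XL (40) + I (1) + I (1) = 2742. So it is a valid standard Roman numeral.

Yes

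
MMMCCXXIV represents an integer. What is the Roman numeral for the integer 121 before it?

MMMCCXXIV = 3224
3224 - 121 = 3103

MMMCIII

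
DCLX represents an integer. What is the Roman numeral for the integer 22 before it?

DCLX = 660
660 - 22 = 638

DCXXXVIII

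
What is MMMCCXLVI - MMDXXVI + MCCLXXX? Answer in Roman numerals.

MMMCCXLVI = 3246, MMDXXVI = 2526, MCCLXXX = 1280
3246 - 2526 = 720
720 + 1280 = 2000

MM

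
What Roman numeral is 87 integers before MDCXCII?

MDCXCII = 1692
1692 - 87 = 1605

MDCV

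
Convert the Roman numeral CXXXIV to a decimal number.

CXXXIV: C=100, X=10, X=10, X=10, IV=4
100 + 10 + 10 + 10 + 4 = 134

134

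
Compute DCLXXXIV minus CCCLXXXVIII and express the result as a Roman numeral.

DCLXXXIV = 684
CCCLXXXVIII = 388
684 - 388 = 296

CCXCVI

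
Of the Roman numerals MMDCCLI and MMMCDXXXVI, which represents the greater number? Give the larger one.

MMDCCLI = 2751
MMMCDXXXVI = 3436
3436 is larger

MMMCDXXXVI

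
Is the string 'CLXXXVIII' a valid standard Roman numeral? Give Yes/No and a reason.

'CLXXXVIII': Check the rules: uses only the symbols I, V, X, L, C, D, M; no symbol is repeated more than three times in a row; V, L and D each appear at most once; no smaller symbol precedes a larger one (values never increase from left to right). Value: C (100) + L (50) + X (10) + X (10) + X (10) + V (5) + I (1) + I (1) + I (1) = 188. So it is a valid standard Roman numeral.

Yes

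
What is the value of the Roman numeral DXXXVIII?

DXXXVIII: D=500, X=10, X=10, X=10, V=5, I=1, I=1, I=1
500 + 10 + 10 + 10 + 5 + 1 + 1 + 1 = 538

538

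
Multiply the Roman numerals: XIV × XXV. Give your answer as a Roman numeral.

XIV = 14
XXV = 25
14 × 25 = 350

CCCL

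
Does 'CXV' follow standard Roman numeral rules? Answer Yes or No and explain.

'CXV': Check the rules: uses only the symbols I, V, X, L, C, D, M; no symbol is repeated more than three times in a row; V, L and D each appear at most once; no smaller symbol precedes a larger one (values never increase from left to right). Value: C (100) + X (10) + V (5) = 115. So it is a valid standard Roman numeral.

Yes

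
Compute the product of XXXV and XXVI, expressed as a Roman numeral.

XXXV = 35
XXVI = 26
35 × 26 = 910

CMX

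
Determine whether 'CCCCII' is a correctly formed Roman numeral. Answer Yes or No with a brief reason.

'CCCCII': More than 3 consecutive C's

No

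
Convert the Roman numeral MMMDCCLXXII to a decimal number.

MMMDCCLXXII: M=1000, M=1000, M=1000, D=500, C=100, C=100, L=50, X=10, X=10, I=1, I=1
1000 + 1000 + 1000 + 500 + 100 + 100 + 50 + 10 + 10 + 1 + 1 = 3772

3772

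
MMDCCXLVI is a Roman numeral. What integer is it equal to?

MMDCCXLVI: M=1000, M=1000, D=500, C=100, C=100, XL=40, V=5, I=1
1000 + 1000 + 500 + 100 + 100 + 40 + 5 + 1 = 2746

2746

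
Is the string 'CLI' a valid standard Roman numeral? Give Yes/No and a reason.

'CLI': Check the rules: uses only the symbols I, V, X, L, C, D, M; no symbol is repeated more than three times in a row; V, L and D each appear at most once; no smaller symbol precedes a larger one (values never increase from left to right). Value: C (100) + L (50) + I (1) = 151. So it is a valid standard Roman numeral.

Yes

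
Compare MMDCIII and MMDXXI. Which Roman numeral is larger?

MMDCIII = 2603
MMDXXI = 2521
2603 is larger

MMDCIII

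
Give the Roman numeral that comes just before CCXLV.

CCXLV = 245; previous is 244

CCXLIV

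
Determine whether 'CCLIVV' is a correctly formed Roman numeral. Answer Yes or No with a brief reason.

'CCLIVV': V should not appear more than once

No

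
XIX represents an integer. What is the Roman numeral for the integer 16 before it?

XIX = 19
19 - 16 = 3

III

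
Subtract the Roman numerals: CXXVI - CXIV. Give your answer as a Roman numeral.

CXXVI = 126
CXIV = 114
126 - 114 = 12

XII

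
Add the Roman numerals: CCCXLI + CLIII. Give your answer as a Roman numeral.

CCCXLI = 341
CLIII = 153
341 + 153 = 494

CDXCIV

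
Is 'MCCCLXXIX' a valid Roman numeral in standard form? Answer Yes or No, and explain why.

'MCCCLXXIX': Check the rules: uses only the symbols I, V, X, L, C, D, M; no symbol is repeated more than three times in a row; V, L and D each appear at most once; the only place a smaller symbol precedes a larger one is the allowed subtractive pair IX, the symbol right after such a pair (if any) is smaller than the pair's first symbol, and otherwise the values never increase from left to right. Value: M (1000) + C (100) + C (100) + C (100) + L (50) + X (10) + X (10) + IX (9) = 1379. So it is a valid standard Roman numeral.

Yes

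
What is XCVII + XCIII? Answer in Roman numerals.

XCVII = 97
XCIII = 93
97 + 93 = 190

CXC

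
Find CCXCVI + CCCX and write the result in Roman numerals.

CCXCVI = 296
CCCX = 310
296 + 310 = 606

DCVI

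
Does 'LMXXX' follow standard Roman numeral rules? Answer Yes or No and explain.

'LMXXX': Invalid subtractive combination: LM

No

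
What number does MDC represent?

MDC: M=1000, D=500, C=100
1000 + 500 + 100 = 1600

1600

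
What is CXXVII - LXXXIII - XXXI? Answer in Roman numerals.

CXXVII = 127, LXXXIII = 83, XXXI = 31
127 - 83 = 44
44 - 31 = 13

XIII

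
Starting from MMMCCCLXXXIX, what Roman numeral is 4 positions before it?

MMMCCCLXXXIX = 3389
3389 - 4 = 3385

MMMCCCLXXXV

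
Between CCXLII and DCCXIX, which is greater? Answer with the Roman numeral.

CCXLII = 242
DCCXIX = 719
719 is larger

DCCXIX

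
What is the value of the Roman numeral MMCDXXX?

MMCDXXX: M=1000, M=1000, CD=400, X=10, X=10, X=10
1000 + 1000 + 400 + 10 + 10 + 10 = 2430

2430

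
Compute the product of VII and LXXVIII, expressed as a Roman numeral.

VII = 7
LXXVIII = 78
7 × 78 = 546

DXLVI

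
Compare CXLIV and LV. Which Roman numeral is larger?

CXLIV = 144
LV = 55
144 is larger

CXLIV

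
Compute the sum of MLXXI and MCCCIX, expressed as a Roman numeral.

MLXXI = 1071
MCCCIX = 1309
1071 + 1309 = 2380

MMCCCLXXX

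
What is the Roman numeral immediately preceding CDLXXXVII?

CDLXXXVII = 487; previous is 486

CDLXXXVI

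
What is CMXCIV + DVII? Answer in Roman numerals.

CMXCIV = 994
DVII = 507
994 + 507 = 1501

MDI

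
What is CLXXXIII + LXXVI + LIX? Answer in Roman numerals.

CLXXXIII = 183, LXXVI = 76, LIX = 59
183 + 76 = 259
259 + 59 = 318

CCCXVIII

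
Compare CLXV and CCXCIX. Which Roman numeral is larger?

CLXV = 165
CCXCIX = 299
299 is larger

CCXCIX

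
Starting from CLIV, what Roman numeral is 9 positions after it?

CLIV = 154
154 + 9 = 163

CLXIII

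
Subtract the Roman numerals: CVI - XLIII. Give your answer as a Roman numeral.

CVI = 106
XLIII = 43
106 - 43 = 63

LXIII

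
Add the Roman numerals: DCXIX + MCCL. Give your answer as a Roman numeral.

DCXIX = 619
MCCL = 1250
619 + 1250 = 1869

MDCCCLXIX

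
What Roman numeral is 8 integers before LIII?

LIII = 53
53 - 8 = 45

XLV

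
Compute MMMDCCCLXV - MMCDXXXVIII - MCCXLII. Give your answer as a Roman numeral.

MMMDCCCLXV = 3865, MMCDXXXVIII = 2438, MCCXLII = 1242
3865 - 2438 = 1427
1427 - 1242 = 185

CLXXXV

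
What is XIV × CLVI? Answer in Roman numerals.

XIV = 14
CLVI = 156
14 × 156 = 2184

MMCLXXXIV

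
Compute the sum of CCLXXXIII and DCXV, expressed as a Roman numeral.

CCLXXXIII = 283
DCXV = 615
283 + 615 = 898

DCCCXCVIII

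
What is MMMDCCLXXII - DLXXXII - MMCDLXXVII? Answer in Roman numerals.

MMMDCCLXXII = 3772, DLXXXII = 582, MMCDLXXVII = 2477
3772 - 582 = 3190
3190 - 2477 = 713

DCCXIII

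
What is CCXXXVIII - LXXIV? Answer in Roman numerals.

CCXXXVIII = 238
LXXIV = 74
238 - 74 = 164

CLXIV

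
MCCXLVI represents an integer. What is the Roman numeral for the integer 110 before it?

MCCXLVI = 1246
1246 - 110 = 1136

MCXXXVI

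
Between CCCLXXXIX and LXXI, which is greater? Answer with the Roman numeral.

CCCLXXXIX = 389
LXXI = 71
389 is larger

CCCLXXXIX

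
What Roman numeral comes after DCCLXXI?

DCCLXXI = 771, so the next integer is 771 + 1 = 772

DCCLXXII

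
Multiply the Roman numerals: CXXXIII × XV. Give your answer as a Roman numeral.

CXXXIII = 133
XV = 15
133 × 15 = 1995

MCMXCV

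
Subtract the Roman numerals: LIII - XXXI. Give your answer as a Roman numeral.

LIII = 53
XXXI = 31
53 - 31 = 22

XXII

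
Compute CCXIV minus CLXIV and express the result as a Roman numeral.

CCXIV = 214
CLXIV = 164
214 - 164 = 50

L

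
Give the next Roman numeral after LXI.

LXI = 61; next is 62

LXII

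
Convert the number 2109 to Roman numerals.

Convert 2109 to Roman numerals:
  2109 contains 2×1000 (MM)
  109 contains 1×100 (C)
  9 contains 1×9 (IX)

MMCIX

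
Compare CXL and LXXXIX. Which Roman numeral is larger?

CXL = 140
LXXXIX = 89
140 is larger

CXL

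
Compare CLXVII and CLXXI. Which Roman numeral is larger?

CLXVII = 167
CLXXI = 171
171 is larger

CLXXI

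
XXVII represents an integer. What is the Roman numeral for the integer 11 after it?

XXVII = 27
27 + 11 = 38

XXXVIII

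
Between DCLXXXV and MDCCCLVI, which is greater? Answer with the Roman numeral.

DCLXXXV = 685
MDCCCLVI = 1856
1856 is larger

MDCCCLVI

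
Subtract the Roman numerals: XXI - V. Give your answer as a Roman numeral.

XXI = 21
V = 5
21 - 5 = 16

XVI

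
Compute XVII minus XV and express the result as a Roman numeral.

XVII = 17
XV = 15
17 - 15 = 2

II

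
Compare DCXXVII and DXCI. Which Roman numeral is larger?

DCXXVII = 627
DXCI = 591
627 is larger

DCXXVII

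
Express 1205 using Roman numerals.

Convert 1205 to Roman numerals:
  1205 contains 1×1000 (M)
  205 contains 2×100 (CC)
  5 contains 1×5 (V)

MCCV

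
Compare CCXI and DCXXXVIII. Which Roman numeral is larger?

CCXI = 211
DCXXXVIII = 638
638 is larger

DCXXXVIII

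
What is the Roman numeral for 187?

Convert 187 to Roman numerals:
  187 contains 1×100 (C)
  87 contains 1×50 (L)
  37 contains 3×10 (XXX)
  7 contains 1×5 (V)
  2 contains 2×1 (II)

CLXXXVII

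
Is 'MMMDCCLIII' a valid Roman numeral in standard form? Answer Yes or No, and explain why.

'MMMDCCLIII': Check the rules: uses only the symbols I, V, X, L, C, D, M; no symbol is repeated more than three times in a row; V, L and D each appear at most once; no smaller symbol precedes a larger one (values never increase from left to right). Value: M (1000) + M (1000) + M (1000) + D (500) + C (100) + C (100) + L (50) + I (1) + I (1) + I (1) = 3753. So it is a valid standard Roman numeral.

Yes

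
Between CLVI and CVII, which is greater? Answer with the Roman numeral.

CLVI = 156
CVII = 107
156 is larger

CLVI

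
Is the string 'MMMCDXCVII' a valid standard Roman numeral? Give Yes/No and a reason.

'MMMCDXCVII': Check the rules: uses only the symbols I, V, X, L, C, D, M; no symbol is repeated more than three times in a row; V, L and D each appear at most once; the only places a smaller symbol precedes a larger one are the allowed subtractive pairs CD, XC, the symbol right after such a pair (if any) is smaller than the pair's first symbol, and otherwise the values never increase from left to right. Value: M (1000) + M (1000) + M (1000) + CD (400) + XC (90) + V (5) + I (1) + I (1) = 3497. So it is a valid standard Roman numeral.

Yes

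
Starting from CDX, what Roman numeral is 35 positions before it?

CDX = 410
410 - 35 = 375

CCCLXXV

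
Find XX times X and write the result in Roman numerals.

XX = 20
X = 10
20 × 10 = 200

CC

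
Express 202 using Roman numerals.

Convert 202 to Roman numerals:
  202 contains 2×100 (CC)
  2 contains 2×1 (II)

CCII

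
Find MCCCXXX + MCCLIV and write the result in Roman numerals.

MCCCXXX = 1330
MCCLIV = 1254
1330 + 1254 = 2584

MMDLXXXIV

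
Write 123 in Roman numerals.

Convert 123 to Roman numerals:
  123 contains 1×100 (C)
  23 contains 2×10 (XX)
  3 contains 3×1 (III)

CXXIII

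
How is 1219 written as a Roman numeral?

Convert 1219 to Roman numerals:
  1219 contains 1×1000 (M)
  219 contains 2×100 (CC)
  19 contains 1×10 (X)
  9 contains 1×9 (IX)

MCCXIX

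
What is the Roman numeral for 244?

Convert 244 to Roman numerals:
  244 contains 2×100 (CC)
  44 contains 1×40 (XL)
  4 contains 1×4 (IV)

CCXLIV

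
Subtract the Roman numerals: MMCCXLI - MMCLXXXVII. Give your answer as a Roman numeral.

MMCCXLI = 2241
MMCLXXXVII = 2187
2241 - 2187 = 54

LIV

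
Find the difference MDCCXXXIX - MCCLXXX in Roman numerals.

MDCCXXXIX = 1739
MCCLXXX = 1280
1739 - 1280 = 459

CDLIX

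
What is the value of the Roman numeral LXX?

LXX: L=50, X=10, X=10
50 + 10 + 10 = 70

70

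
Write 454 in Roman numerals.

Convert 454 to Roman numerals:
  454 contains 1×400 (CD)
  54 contains 1×50 (L)
  4 contains 1×4 (IV)

CDLIV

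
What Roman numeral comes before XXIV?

XXIV = 24; previous is 23

XXIII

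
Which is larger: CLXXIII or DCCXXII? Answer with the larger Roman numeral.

CLXXIII = 173
DCCXXII = 722
722 is larger

DCCXXII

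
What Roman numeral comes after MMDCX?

MMDCX = 2610; next is 2611

MMDCXI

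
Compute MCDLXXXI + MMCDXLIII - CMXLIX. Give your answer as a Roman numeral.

MCDLXXXI = 1481, MMCDXLIII = 2443, CMXLIX = 949
1481 + 2443 = 3924
3924 - 949 = 2975

MMCMLXXV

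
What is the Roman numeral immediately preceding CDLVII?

CDLVII = 457; previous is 456

CDLVI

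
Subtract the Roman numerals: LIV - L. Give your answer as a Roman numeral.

LIV = 54
L = 50
54 - 50 = 4

IV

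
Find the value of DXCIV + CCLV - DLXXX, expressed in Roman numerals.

DXCIV = 594, CCLV = 255, DLXXX = 580
594 + 255 = 849
849 - 580 = 269

CCLXIX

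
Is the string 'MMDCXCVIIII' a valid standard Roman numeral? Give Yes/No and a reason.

'MMDCXCVIIII': More than 3 consecutive I's

No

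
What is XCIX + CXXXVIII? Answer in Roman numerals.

XCIX = 99
CXXXVIII = 138
99 + 138 = 237

CCXXXVII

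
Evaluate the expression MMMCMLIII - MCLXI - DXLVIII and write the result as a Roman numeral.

MMMCMLIII = 3953, MCLXI = 1161, DXLVIII = 548
3953 - 1161 = 2792
2792 - 548 = 2244

MMCCXLIV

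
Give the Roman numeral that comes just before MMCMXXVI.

MMCMXXVI = 2926, so the previous integer is 2926 - 1 = 2925

MMCMXXV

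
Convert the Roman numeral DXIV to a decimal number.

DXIV: D=500, X=10, IV=4
500 + 10 + 4 = 514

514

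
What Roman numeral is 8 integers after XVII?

XVII = 17
17 + 8 = 25

XXV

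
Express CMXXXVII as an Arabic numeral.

CMXXXVII: CM=900, X=10, X=10, X=10, V=5, I=1, I=1
900 + 10 + 10 + 10 + 5 + 1 + 1 = 937

937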